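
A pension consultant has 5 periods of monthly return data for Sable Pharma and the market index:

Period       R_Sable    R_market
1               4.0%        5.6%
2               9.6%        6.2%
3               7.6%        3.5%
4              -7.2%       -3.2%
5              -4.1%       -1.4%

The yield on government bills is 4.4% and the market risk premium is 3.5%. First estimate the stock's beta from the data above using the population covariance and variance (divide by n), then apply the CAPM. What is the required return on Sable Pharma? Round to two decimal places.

10.10%

Mean R_i = (4.0 + 9.6 + 7.6 − 7.2 − 4.1) / 5 = 1.9800%
Mean R_m = (5.6 + 6.2 + 3.5 − 3.2 − 1.4) / 5 = 2.1400%
Σ(R_i − R̄_i)(R_m − R̄_m) = 116.1140  ⇒  Cov = 116.1140 / 5 = 23.2228
Σ(R_m − R̄_m)² = 71.3520  ⇒  Var(R_m) = 71.3520 / 5 = 14.2704
β = Cov / Var(R_m) = 23.2228 / 14.2704 = 1.6273
E(R) = R_f + β × MRP = 4.4% + 1.6273 × 3.5% = 10.10%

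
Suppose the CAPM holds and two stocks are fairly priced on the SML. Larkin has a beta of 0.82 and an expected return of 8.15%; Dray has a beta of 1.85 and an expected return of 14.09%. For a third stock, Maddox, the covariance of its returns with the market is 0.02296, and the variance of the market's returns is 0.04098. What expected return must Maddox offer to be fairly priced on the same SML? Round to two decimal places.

6.65%

MRP = (14.09% − 8.15%) / (1.85 − 0.82) = 5.7670%
R_f = 8.15% − 0.82 × 5.7670% = 3.4211%
β_Maddox = Cov / Var(R_m) = 0.02296 / 0.04098 = 0.5603
E(R_Maddox) = R_f + β × MRP = 3.4211% + 0.5603 × 5.7670% = 6.65%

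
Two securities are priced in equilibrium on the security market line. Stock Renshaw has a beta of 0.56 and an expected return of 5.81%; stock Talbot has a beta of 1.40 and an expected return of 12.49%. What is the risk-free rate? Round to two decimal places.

1.36%

Both satisfy E(R) = R_f + β·MRP, so the slope of the SML is
MRP = (12.49% − 5.81%) / (1.40 − 0.56) = 6.68% / 0.84 = 7.9524%
R_f = E(R_Renshaw) − β_Renshaw·MRP = 5.81% − 0.56 × 7.9524% = 1.3567%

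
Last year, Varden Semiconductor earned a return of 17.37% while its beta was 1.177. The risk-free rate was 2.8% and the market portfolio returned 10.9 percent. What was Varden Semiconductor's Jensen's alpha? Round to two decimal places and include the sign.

Market excess return = 10.9% − 2.8% = 8.10%
CAPM benchmark = R_f + β(R_m − R_f) = 2.8% + 1.177 × 8.1% = 12.3337%
α = actual − benchmark = 17.37% − 12.3337% = +5.04%

+5.04%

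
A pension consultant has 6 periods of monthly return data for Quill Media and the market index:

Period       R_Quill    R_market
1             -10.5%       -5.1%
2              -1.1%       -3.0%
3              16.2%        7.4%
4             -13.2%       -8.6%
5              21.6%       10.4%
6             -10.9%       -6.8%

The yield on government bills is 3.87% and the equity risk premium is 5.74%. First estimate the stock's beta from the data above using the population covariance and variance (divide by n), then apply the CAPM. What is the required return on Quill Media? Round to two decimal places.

14.72%

Mean R_i = (-10.5 − 1.1 + 16.2 − 13.2 + 21.6 − 10.9) / 6 = 0.3500%
Mean R_m = (-5.1 − 3.0 + 7.4 − 8.6 + 10.4 − 6.8) / 6 = -0.9500%
Σ(R_i − R̄_i)(R_m − R̄_m) = 591.0050  ⇒  Cov = 591.0050 / 6 = 98.5008
Σ(R_m − R̄_m)² = 312.7150  ⇒  Var(R_m) = 312.7150 / 6 = 52.1192
β = Cov / Var(R_m) = 98.5008 / 52.1192 = 1.8899
E(R) = R_f + β × MRP = 3.87% + 1.8899 × 5.74% = 14.72%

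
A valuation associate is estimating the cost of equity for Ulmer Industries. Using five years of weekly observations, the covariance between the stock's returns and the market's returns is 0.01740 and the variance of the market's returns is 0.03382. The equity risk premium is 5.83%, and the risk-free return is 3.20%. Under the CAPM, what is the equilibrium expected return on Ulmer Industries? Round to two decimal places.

β = Cov(R_i, R_m) / Var(R_m) = 0.01740 / 0.03382 = 0.5145
E(R) = R_f + β × MRP = 3.20% + 0.5145 × 5.83% = 6.20%

6.20%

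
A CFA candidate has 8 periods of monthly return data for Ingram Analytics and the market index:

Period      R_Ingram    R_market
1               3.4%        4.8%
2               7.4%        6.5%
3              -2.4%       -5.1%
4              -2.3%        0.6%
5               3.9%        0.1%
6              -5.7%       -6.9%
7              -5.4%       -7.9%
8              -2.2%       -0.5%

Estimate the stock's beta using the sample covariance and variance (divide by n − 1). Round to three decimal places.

Mean R_i = (3.4 + 7.4 − 2.4 − 2.3 + 3.9 − 5.7 − 5.4 − 2.2) / 8 = -0.4125%
Mean R_m = (4.8 + 6.5 − 5.1 + 0.6 + 0.1 − 6.9 − 7.9 − 0.5) / 8 = -1.0500%
Σ(R_i − R̄_i)(R_m − R̄_m) = 155.2950  ⇒  Cov = 155.2950 / 7 = 22.1850
Σ(R_m − R̄_m)² = 193.1200  ⇒  Var(R_m) = 193.1200 / 7 = 27.5886
β = Cov / Var(R_m) = 22.1850 / 27.5886 = 0.8041

0.804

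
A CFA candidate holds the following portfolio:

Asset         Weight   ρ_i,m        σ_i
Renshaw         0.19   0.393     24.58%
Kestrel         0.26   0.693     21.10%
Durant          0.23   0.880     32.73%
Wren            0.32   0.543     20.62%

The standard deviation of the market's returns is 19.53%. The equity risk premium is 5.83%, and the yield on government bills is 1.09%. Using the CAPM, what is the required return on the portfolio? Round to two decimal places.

5.82%

β_Renshaw = 0.393 × 24.58% / 19.53% = 0.4946
β_Kestrel = 0.693 × 21.10% / 19.53% = 0.7487
β_Durant = 0.880 × 32.73% / 19.53% = 1.4748
β_Wren = 0.543 × 20.62% / 19.53% = 0.5733
β_P = Σ w_i β_i = 0.19×0.4946 + 0.26×0.7487 + 0.23×1.4748 + 0.32×0.5733 = 0.8113
E(R_P) = R_f + β_P × MRP = 1.09% + 0.8113 × 5.83% = 5.82%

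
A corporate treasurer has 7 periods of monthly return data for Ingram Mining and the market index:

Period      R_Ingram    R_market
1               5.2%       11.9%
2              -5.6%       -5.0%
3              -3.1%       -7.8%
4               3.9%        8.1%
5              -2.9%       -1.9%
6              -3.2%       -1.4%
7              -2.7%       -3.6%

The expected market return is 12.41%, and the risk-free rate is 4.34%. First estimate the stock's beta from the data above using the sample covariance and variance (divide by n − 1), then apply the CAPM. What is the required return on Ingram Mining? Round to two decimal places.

8.63%

Mean R_i = (5.2 − 5.6 − 3.1 + 3.9 − 2.9 − 3.2 − 2.7) / 7 = -1.2000%
Mean R_m = (11.9 − 5.0 − 7.8 + 8.1 − 1.9 − 1.4 − 3.6) / 7 = 0.0429%
Σ(R_i − R̄_i)(R_m − R̄_m) = 165.7200  ⇒  Cov = 165.7200 / 6 = 27.6200
Σ(R_m − R̄_m)² = 311.5771  ⇒  Var(R_m) = 311.5771 / 6 = 51.9295
β = Cov / Var(R_m) = 27.6200 / 51.9295 = 0.5319
MRP = 12.41% − 4.34% = 8.07%
E(R) = R_f + β × MRP = 4.34% + 0.5319 × 8.07% = 8.63%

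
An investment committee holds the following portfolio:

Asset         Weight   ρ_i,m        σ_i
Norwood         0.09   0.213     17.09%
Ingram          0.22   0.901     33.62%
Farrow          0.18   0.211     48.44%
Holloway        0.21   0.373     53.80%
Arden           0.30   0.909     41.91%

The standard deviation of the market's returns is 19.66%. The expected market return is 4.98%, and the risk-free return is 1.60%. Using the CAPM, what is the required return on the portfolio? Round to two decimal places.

β_Norwood = 0.213 × 17.09% / 19.66% = 0.1852
β_Ingram = 0.901 × 33.62% / 19.66% = 1.5408
β_Farrow = 0.211 × 48.44% / 19.66% = 0.5199
β_Holloway = 0.373 × 53.80% / 19.66% = 1.0207
β_Arden = 0.909 × 41.91% / 19.66% = 1.9378
β_P = Σ w_i β_i = 0.09×0.1852 + 0.22×1.5408 + 0.18×0.5199 + 0.21×1.0207 + 0.30×1.9378 = 1.2449
MRP = 4.98% − 1.60% = 3.38%
E(R_P) = R_f + β_P × MRP = 1.60% + 1.2449 × 3.38% = 5.81%

5.81%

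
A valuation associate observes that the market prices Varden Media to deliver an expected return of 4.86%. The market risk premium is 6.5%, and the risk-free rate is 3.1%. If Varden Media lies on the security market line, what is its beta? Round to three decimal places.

0.271

β = (E(R) − R_f) / MRP = (4.86% − 3.1%) / 6.5% = 1.76% / 6.5% = 0.271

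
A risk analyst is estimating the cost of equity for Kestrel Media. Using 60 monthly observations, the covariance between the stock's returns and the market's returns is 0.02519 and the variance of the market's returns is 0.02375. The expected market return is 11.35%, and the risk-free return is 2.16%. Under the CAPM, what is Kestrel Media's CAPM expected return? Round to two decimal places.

11.91%

β = Cov(R_i, R_m) / Var(R_m) = 0.02519 / 0.02375 = 1.0606
MRP = 11.35% − 2.16% = 9.19%
E(R) = R_f + β × MRP = 2.16% + 1.0606 × 9.19% = 11.91%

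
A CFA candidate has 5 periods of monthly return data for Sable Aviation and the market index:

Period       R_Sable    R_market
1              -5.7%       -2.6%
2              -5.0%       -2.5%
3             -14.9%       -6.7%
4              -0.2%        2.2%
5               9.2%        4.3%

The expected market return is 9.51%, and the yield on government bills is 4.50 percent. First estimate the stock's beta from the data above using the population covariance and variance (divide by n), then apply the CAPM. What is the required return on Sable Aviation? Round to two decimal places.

14.35%

Mean R_i = (-5.7 − 5.0 − 14.9 − 0.2 + 9.2) / 5 = -3.3200%
Mean R_m = (-2.6 − 2.5 − 6.7 + 2.2 + 4.3) / 5 = -1.0600%
Σ(R_i − R̄_i)(R_m − R̄_m) = 148.6740  ⇒  Cov = 148.6740 / 5 = 29.7348
Σ(R_m − R̄_m)² = 75.6120  ⇒  Var(R_m) = 75.6120 / 5 = 15.1224
β = Cov / Var(R_m) = 29.7348 / 15.1224 = 1.9663
MRP = 9.51% − 4.50% = 5.01%
E(R) = R_f + β × MRP = 4.50% + 1.9663 × 5.01% = 14.35%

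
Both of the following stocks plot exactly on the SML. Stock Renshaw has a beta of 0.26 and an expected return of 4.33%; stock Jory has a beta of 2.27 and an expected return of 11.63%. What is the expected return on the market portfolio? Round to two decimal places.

Both satisfy E(R) = R_f + β·MRP, so the slope of the SML is
MRP = (11.63% − 4.33%) / (2.27 − 0.26) = 7.30% / 2.01 = 3.6318%
R_f = E(R_Renshaw) − β_Renshaw·MRP = 4.33% − 0.26 × 3.6318% = 3.3857%
E(R_m) = R_f + MRP = 3.3857% + 3.6318% = 7.02%

7.02%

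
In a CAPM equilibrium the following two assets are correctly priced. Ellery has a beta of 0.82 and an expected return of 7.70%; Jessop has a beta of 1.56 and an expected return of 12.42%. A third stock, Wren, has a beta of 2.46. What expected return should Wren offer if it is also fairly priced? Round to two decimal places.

MRP (SML slope) = (12.42% − 7.70%) / (1.56 − 0.82) = 4.72% / 0.74 = 6.3784%
R_f (intercept) = 7.70% − 0.82 × 6.3784% = 2.4697%
E(R_Wren) = R_f + β × MRP = 2.4697% + 2.46 × 6.3784% = 18.16%

18.16%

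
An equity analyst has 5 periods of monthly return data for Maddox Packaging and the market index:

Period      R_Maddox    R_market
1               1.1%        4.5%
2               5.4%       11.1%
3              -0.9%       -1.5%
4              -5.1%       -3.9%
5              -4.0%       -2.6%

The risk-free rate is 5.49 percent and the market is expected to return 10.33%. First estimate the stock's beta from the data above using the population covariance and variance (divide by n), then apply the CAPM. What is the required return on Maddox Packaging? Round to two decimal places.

Mean R_i = (1.1 + 5.4 − 0.9 − 5.1 − 4.0) / 5 = -0.7000%
Mean R_m = (4.5 + 11.1 − 1.5 − 3.9 − 2.6) / 5 = 1.5200%
Σ(R_i − R̄_i)(R_m − R̄_m) = 101.8500  ⇒  Cov = 101.8500 / 5 = 20.3700
Σ(R_m − R̄_m)² = 156.1280  ⇒  Var(R_m) = 156.1280 / 5 = 31.2256
β = Cov / Var(R_m) = 20.3700 / 31.2256 = 0.6523
MRP = 10.33% − 5.49% = 4.84%
E(R) = R_f + β × MRP = 5.49% + 0.6523 × 4.84% = 8.65%

8.65%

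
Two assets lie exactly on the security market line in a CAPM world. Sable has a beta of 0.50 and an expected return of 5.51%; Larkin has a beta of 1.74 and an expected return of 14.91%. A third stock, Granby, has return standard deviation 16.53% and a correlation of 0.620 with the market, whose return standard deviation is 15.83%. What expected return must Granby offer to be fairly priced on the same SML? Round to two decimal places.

6.63%

MRP = (14.91% − 5.51%) / (1.74 − 0.50) = 7.5806%
R_f = 5.51% − 0.50 × 7.5806% = 1.7197%
β_Granby = ρ·σ_i/σ_m = 0.620 × 16.53 / 15.83 = 0.6474
E(R_Granby) = R_f + β × MRP = 1.7197% + 0.6474 × 7.5806% = 6.63%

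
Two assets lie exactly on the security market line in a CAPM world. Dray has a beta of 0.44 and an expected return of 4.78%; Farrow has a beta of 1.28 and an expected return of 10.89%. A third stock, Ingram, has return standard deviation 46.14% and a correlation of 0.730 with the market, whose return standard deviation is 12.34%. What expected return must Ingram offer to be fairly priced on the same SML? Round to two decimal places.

MRP = (10.89% − 4.78%) / (1.28 − 0.44) = 7.2738%
R_f = 4.78% − 0.44 × 7.2738% = 1.5795%
β_Ingram = ρ·σ_i/σ_m = 0.730 × 46.14 / 12.34 = 2.7295
E(R_Ingram) = R_f + β × MRP = 1.5795% + 2.7295 × 7.2738% = 21.43%

21.43%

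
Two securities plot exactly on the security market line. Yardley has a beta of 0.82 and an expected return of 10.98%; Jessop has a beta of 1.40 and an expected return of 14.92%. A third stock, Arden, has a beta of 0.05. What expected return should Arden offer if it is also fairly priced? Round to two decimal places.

5.75%

MRP (SML slope) = (14.92% − 10.98%) / (1.40 − 0.82) = 3.94% / 0.58 = 6.7931%
R_f (intercept) = 10.98% − 0.82 × 6.7931% = 5.4097%
E(R_Arden) = R_f + β × MRP = 5.4097% + 0.05 × 6.7931% = 5.75%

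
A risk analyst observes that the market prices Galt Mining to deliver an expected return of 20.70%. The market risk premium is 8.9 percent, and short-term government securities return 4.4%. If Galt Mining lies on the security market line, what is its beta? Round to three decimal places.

β = (E(R) − R_f) / MRP = (20.70% − 4.4%) / 8.9% = 16.30% / 8.9% = 1.831

1.831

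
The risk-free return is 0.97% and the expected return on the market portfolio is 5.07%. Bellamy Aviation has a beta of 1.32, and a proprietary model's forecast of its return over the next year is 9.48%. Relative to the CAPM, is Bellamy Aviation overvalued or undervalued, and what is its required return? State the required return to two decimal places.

MRP = 5.07% − 0.97% = 4.10%
Required return = R_f + β·MRP = 0.97% + 1.32 × 4.10% = 6.38%
Forecast 9.48% > required 6.38% → the stock plots above the SML → undervalued.

Undervalued; required return 6.38%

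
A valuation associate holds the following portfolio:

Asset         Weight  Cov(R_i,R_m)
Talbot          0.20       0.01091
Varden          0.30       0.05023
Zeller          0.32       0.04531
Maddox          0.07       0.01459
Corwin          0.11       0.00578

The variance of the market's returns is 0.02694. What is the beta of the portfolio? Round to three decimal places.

1.240

β_Talbot = 0.01091 / 0.02694 = 0.4050
β_Varden = 0.05023 / 0.02694 = 1.8645
β_Zeller = 0.04531 / 0.02694 = 1.6819
β_Maddox = 0.01459 / 0.02694 = 0.5416
β_Corwin = 0.00578 / 0.02694 = 0.2146
β_P = Σ w_i β_i = 0.20×0.4050 + 0.30×1.8645 + 0.32×1.6819 + 0.07×0.5416 + 0.11×0.2146 = 1.2401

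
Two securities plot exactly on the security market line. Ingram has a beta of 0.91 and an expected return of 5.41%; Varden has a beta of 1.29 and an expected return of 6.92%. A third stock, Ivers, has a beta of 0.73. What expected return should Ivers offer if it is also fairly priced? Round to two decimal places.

4.69%

MRP (SML slope) = (6.92% − 5.41%) / (1.29 − 0.91) = 1.51% / 0.38 = 3.9737%
R_f (intercept) = 5.41% − 0.91 × 3.9737% = 1.7939%
E(R_Ivers) = R_f + β × MRP = 1.7939% + 0.73 × 3.9737% = 4.69%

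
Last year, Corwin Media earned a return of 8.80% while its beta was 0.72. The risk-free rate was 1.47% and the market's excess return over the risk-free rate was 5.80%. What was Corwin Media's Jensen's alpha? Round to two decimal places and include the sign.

CAPM benchmark = R_f + β(R_m − R_f) = 1.47% + 0.72 × 5.80% = 5.6460%
α = actual − benchmark = 8.80% − 5.6460% = +3.15%

+3.15%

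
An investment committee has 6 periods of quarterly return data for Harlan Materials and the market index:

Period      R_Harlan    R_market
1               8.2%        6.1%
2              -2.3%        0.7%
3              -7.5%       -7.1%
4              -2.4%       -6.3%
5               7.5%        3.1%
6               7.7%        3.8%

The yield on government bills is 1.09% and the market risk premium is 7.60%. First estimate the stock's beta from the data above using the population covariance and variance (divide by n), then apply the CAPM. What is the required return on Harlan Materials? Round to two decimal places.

9.54%

Mean R_i = (8.2 − 2.3 − 7.5 − 2.4 + 7.5 + 7.7) / 6 = 1.8667%
Mean R_m = (6.1 + 0.7 − 7.1 − 6.3 + 3.1 + 3.8) / 6 = 0.0500%
Σ(R_i − R̄_i)(R_m − R̄_m) = 168.7300  ⇒  Cov = 168.7300 / 6 = 28.1217
Σ(R_m − R̄_m)² = 151.8350  ⇒  Var(R_m) = 151.8350 / 6 = 25.3058
β = Cov / Var(R_m) = 28.1217 / 25.3058 = 1.1113
E(R) = R_f + β × MRP = 1.09% + 1.1113 × 7.60% = 9.54%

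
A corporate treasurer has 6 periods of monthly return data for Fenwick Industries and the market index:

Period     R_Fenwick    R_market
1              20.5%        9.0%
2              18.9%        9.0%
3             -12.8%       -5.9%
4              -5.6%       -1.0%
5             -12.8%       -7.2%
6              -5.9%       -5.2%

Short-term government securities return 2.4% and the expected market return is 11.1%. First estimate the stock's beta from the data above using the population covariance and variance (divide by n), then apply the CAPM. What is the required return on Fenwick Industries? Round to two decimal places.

20.00%

Mean R_i = (20.5 + 18.9 − 12.8 − 5.6 − 12.8 − 5.9) / 6 = 0.3833%
Mean R_m = (9.0 + 9.0 − 5.9 − 1.0 − 7.2 − 5.2) / 6 = -0.2167%
Σ(R_i − R̄_i)(R_m − R̄_m) = 559.0583  ⇒  Cov = 559.0583 / 6 = 93.1764
Σ(R_m − R̄_m)² = 276.4083  ⇒  Var(R_m) = 276.4083 / 6 = 46.0681
β = Cov / Var(R_m) = 93.1764 / 46.0681 = 2.0226
MRP = 11.1% − 2.4% = 8.70%
E(R) = R_f + β × MRP = 2.4% + 2.0226 × 8.7% = 20.00%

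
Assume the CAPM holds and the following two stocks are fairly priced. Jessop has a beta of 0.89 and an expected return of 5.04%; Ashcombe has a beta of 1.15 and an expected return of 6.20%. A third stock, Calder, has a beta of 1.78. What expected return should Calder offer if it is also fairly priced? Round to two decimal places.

9.01%

MRP (SML slope) = (6.20% − 5.04%) / (1.15 − 0.89) = 1.16% / 0.26 = 4.4615%
R_f (intercept) = 5.04% − 0.89 × 4.4615% = 1.0693%
E(R_Calder) = R_f + β × MRP = 1.0693% + 1.78 × 4.4615% = 9.01%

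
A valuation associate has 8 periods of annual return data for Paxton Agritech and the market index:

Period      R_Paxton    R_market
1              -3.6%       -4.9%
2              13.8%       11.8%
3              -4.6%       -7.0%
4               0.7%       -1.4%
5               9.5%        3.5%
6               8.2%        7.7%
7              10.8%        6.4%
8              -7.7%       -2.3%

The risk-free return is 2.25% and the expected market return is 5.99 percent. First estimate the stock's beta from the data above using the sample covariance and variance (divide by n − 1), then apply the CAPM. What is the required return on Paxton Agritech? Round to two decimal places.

Mean R_i = (-3.6 + 13.8 − 4.6 + 0.7 + 9.5 + 8.2 + 10.8 − 7.7) / 8 = 3.3875%
Mean R_m = (-4.9 + 11.8 − 7.0 − 1.4 + 3.5 + 7.7 + 6.4 − 2.3) / 8 = 1.7250%
Σ(R_i − R̄_i)(R_m − R̄_m) = 348.1725  ⇒  Cov = 348.1725 / 7 = 49.7389
Σ(R_m − R̄_m)² = 308.1950  ⇒  Var(R_m) = 308.1950 / 7 = 44.0279
β = Cov / Var(R_m) = 49.7389 / 44.0279 = 1.1297
MRP = 5.99% − 2.25% = 3.74%
E(R) = R_f + β × MRP = 2.25% + 1.1297 × 3.74% = 6.48%

6.48%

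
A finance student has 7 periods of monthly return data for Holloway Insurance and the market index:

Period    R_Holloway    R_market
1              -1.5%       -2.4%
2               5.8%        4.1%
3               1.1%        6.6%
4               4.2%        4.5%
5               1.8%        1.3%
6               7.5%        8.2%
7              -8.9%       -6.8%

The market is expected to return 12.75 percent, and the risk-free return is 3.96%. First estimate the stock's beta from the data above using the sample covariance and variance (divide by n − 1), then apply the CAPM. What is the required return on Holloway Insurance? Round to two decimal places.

12.15%

Mean R_i = (-1.5 + 5.8 + 1.1 + 4.2 + 1.8 + 7.5 − 8.9) / 7 = 1.4286%
Mean R_m = (-2.4 + 4.1 + 6.6 + 4.5 + 1.3 + 8.2 − 6.8) / 7 = 2.2143%
Σ(R_i − R̄_i)(R_m − R̄_m) = 155.7571  ⇒  Cov = 155.7571 / 6 = 25.9595
Σ(R_m − R̄_m)² = 167.2286  ⇒  Var(R_m) = 167.2286 / 6 = 27.8714
β = Cov / Var(R_m) = 25.9595 / 27.8714 = 0.9314
MRP = 12.75% − 3.96% = 8.79%
E(R) = R_f + β × MRP = 3.96% + 0.9314 × 8.79% = 12.15%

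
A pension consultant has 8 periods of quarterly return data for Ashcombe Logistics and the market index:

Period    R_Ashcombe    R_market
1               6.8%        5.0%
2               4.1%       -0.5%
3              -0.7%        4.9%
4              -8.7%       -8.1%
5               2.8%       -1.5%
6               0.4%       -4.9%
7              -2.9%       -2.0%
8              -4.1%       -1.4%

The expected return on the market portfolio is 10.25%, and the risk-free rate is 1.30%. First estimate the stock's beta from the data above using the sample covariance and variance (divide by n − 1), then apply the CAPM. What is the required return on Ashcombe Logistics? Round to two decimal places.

7.91%

Mean R_i = (6.8 + 4.1 − 0.7 − 8.7 + 2.8 + 0.4 − 2.9 − 4.1) / 8 = -0.2875%
Mean R_m = (5.0 − 0.5 + 4.9 − 8.1 − 1.5 − 4.9 − 2.0 − 1.4) / 8 = -1.0625%
Σ(R_i − R̄_i)(R_m − R̄_m) = 101.9263  ⇒  Cov = 101.9263 / 7 = 14.5609
Σ(R_m − R̄_m)² = 138.0588  ⇒  Var(R_m) = 138.0588 / 7 = 19.7227
β = Cov / Var(R_m) = 14.5609 / 19.7227 = 0.7383
MRP = 10.25% − 1.30% = 8.95%
E(R) = R_f + β × MRP = 1.30% + 0.7383 × 8.95% = 7.91%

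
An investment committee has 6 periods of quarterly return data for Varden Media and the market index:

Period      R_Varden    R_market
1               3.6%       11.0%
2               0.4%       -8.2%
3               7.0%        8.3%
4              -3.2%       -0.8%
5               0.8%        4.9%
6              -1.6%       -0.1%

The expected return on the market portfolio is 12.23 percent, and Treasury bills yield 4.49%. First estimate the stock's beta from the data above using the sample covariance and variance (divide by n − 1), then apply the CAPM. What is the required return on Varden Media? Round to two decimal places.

Mean R_i = (3.6 + 0.4 + 7.0 − 3.2 + 0.8 − 1.6) / 6 = 1.1667%
Mean R_m = (11.0 − 8.2 + 8.3 − 0.8 + 4.9 − 0.1) / 6 = 2.5167%
Σ(R_i − R̄_i)(R_m − R̄_m) = 83.4433  ⇒  Cov = 83.4433 / 5 = 16.6887
Σ(R_m − R̄_m)² = 243.7883  ⇒  Var(R_m) = 243.7883 / 5 = 48.7577
β = Cov / Var(R_m) = 16.6887 / 48.7577 = 0.3423
MRP = 12.23% − 4.49% = 7.74%
E(R) = R_f + β × MRP = 4.49% + 0.3423 × 7.74% = 7.14%

7.14%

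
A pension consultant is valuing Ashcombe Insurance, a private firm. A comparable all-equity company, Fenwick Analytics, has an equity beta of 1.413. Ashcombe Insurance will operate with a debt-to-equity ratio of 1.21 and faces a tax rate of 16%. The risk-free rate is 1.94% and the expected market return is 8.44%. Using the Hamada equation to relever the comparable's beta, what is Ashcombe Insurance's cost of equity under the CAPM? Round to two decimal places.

β_L = β_U × [1 + (1 − t)(D/E)] = 1.413 × [1 + (1 − 0.16) × 1.21]
    = 1.413 × [1 + 0.84 × 1.21] = 1.413 × 2.0164 = 2.8492
MRP = 8.44% − 1.94% = 6.50%
E(R) = R_f + β_L × MRP = 1.94% + 2.8492 × 6.50% = 20.46%

20.46%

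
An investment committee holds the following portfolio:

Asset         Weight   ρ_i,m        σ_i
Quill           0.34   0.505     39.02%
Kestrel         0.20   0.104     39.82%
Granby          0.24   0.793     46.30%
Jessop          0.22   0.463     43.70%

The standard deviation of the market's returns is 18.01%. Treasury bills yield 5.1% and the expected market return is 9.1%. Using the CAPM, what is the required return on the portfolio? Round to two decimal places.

9.72%

β_Quill = 0.505 × 39.02% / 18.01% = 1.0941
β_Kestrel = 0.104 × 39.82% / 18.01% = 0.2299
β_Granby = 0.793 × 46.30% / 18.01% = 2.0386
β_Jessop = 0.463 × 43.70% / 18.01% = 1.1234
β_P = Σ w_i β_i = 0.34×1.0941 + 0.20×0.2299 + 0.24×2.0386 + 0.22×1.1234 = 1.1544
MRP = 9.1% − 5.1% = 4.00%
E(R_P) = R_f + β_P × MRP = 5.1% + 1.1544 × 4.0% = 9.72%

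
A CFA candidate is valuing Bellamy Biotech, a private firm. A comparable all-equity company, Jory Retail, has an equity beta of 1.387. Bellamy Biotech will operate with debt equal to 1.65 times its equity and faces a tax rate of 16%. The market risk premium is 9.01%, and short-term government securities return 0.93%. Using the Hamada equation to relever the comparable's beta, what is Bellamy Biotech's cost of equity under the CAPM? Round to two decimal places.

30.75%

β_L = β_U × [1 + (1 − t)(D/E)] = 1.387 × [1 + (1 − 0.16) × 1.65]
    = 1.387 × [1 + 0.84 × 1.65] = 1.387 × 2.3860 = 3.3094
E(R) = R_f + β_L × MRP = 0.93% + 3.3094 × 9.01% = 30.75%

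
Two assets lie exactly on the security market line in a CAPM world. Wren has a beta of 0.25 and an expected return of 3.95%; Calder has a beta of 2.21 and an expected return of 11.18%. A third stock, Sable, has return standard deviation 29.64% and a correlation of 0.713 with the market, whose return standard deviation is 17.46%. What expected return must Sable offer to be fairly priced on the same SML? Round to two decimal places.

7.49%

MRP = (11.18% − 3.95%) / (2.21 − 0.25) = 3.6888%
R_f = 3.95% − 0.25 × 3.6888% = 3.0278%
β_Sable = ρ·σ_i/σ_m = 0.713 × 29.64 / 17.46 = 1.2104
E(R_Sable) = R_f + β × MRP = 3.0278% + 1.2104 × 3.6888% = 7.49%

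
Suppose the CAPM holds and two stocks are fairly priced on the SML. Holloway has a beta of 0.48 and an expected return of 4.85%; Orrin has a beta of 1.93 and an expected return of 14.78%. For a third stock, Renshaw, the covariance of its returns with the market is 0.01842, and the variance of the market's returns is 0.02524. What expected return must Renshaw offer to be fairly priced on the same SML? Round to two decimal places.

MRP = (14.78% − 4.85%) / (1.93 − 0.48) = 6.8483%
R_f = 4.85% − 0.48 × 6.8483% = 1.5628%
β_Renshaw = Cov / Var(R_m) = 0.01842 / 0.02524 = 0.7298
E(R_Renshaw) = R_f + β × MRP = 1.5628% + 0.7298 × 6.8483% = 6.56%

6.56%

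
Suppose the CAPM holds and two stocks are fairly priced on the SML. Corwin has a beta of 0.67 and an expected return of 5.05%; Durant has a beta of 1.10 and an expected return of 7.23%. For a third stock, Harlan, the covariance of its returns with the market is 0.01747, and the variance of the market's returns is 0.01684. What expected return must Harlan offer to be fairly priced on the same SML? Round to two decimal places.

MRP = (7.23% − 5.05%) / (1.10 − 0.67) = 5.0698%
R_f = 5.05% − 0.67 × 5.0698% = 1.6532%
β_Harlan = Cov / Var(R_m) = 0.01747 / 0.01684 = 1.0374
E(R_Harlan) = R_f + β × MRP = 1.6532% + 1.0374 × 5.0698% = 6.91%

6.91%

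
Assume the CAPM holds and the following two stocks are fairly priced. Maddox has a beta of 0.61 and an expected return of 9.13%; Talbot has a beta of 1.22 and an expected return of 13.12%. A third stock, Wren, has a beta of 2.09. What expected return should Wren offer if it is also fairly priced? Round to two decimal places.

18.81%

MRP (SML slope) = (13.12% − 9.13%) / (1.22 − 0.61) = 3.99% / 0.61 = 6.5410%
R_f (intercept) = 9.13% − 0.61 × 6.5410% = 5.1400%
E(R_Wren) = R_f + β × MRP = 5.1400% + 2.09 × 6.5410% = 18.81%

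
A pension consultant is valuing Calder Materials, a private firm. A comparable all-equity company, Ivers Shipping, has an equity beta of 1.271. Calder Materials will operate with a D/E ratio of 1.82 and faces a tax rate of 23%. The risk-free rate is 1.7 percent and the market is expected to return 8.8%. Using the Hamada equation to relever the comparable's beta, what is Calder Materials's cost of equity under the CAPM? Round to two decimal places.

23.37%

β_L = β_U × [1 + (1 − t)(D/E)] = 1.271 × [1 + (1 − 0.23) × 1.82]
    = 1.271 × [1 + 0.77 × 1.82] = 1.271 × 2.4014 = 3.0522
MRP = 8.8% − 1.7% = 7.10%
E(R) = R_f + β_L × MRP = 1.7% + 3.0522 × 7.1% = 23.37%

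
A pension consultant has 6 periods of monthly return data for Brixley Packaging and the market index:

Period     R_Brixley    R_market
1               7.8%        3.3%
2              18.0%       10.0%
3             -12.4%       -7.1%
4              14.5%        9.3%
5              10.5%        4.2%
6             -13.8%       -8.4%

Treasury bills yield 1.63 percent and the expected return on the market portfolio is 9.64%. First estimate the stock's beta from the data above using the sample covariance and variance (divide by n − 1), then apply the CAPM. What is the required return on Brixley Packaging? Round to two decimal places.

15.43%

Mean R_i = (7.8 + 18.0 − 12.4 + 14.5 + 10.5 − 13.8) / 6 = 4.1000%
Mean R_m = (3.3 + 10.0 − 7.1 + 9.3 + 4.2 − 8.4) / 6 = 1.8833%
Σ(R_i − R̄_i)(R_m − R̄_m) = 542.3200  ⇒  Cov = 542.3200 / 5 = 108.4640
Σ(R_m − R̄_m)² = 314.7083  ⇒  Var(R_m) = 314.7083 / 5 = 62.9417
β = Cov / Var(R_m) = 108.4640 / 62.9417 = 1.7232
MRP = 9.64% − 1.63% = 8.01%
E(R) = R_f + β × MRP = 1.63% + 1.7232 × 8.01% = 15.43%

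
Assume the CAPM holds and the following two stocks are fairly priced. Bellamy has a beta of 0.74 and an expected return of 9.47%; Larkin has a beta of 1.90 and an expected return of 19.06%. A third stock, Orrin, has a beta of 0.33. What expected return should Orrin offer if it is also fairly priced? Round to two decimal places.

MRP (SML slope) = (19.06% − 9.47%) / (1.90 − 0.74) = 9.59% / 1.16 = 8.2672%
R_f (intercept) = 9.47% − 0.74 × 8.2672% = 3.3523%
E(R_Orrin) = R_f + β × MRP = 3.3523% + 0.33 × 8.2672% = 6.08%

6.08%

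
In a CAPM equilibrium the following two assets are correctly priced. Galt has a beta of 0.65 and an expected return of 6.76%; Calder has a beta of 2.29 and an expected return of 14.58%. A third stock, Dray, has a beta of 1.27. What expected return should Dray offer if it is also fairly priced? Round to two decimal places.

9.72%

MRP (SML slope) = (14.58% − 6.76%) / (2.29 − 0.65) = 7.82% / 1.64 = 4.7683%
R_f (intercept) = 6.76% − 0.65 × 4.7683% = 3.6606%
E(R_Dray) = R_f + β × MRP = 3.6606% + 1.27 × 4.7683% = 9.72%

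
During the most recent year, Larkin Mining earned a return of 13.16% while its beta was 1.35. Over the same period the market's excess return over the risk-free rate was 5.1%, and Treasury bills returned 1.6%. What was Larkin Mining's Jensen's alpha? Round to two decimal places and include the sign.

CAPM benchmark = R_f + β(R_m − R_f) = 1.6% + 1.35 × 5.1% = 8.4850%
α = actual − benchmark = 13.16% − 8.4850% = +4.68%

+4.68%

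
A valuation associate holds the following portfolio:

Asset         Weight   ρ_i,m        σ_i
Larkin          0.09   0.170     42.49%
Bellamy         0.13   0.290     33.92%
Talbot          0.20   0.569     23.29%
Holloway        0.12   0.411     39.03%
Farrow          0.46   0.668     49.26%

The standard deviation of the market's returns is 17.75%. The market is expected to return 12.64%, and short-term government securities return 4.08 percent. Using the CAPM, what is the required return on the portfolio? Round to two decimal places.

β_Larkin = 0.170 × 42.49% / 17.75% = 0.4069
β_Bellamy = 0.290 × 33.92% / 17.75% = 0.5542
β_Talbot = 0.569 × 23.29% / 17.75% = 0.7466
β_Holloway = 0.411 × 39.03% / 17.75% = 0.9037
β_Farrow = 0.668 × 49.26% / 17.75% = 1.8538
β_P = Σ w_i β_i = 0.09×0.4069 + 0.13×0.5542 + 0.20×0.7466 + 0.12×0.9037 + 0.46×1.8538 = 1.2192
MRP = 12.64% − 4.08% = 8.56%
E(R_P) = R_f + β_P × MRP = 4.08% + 1.2192 × 8.56% = 14.52%

14.52%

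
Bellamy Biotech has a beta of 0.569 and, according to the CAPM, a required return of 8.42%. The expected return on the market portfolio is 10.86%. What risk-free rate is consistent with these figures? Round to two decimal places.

5.20%

E(R) = R_f + β(E(R_m) − R_f) = R_f(1 − β) + β·E(R_m)
8.42% = R_f × (1 − 0.569) + 0.569 × 10.86%
8.42% = R_f × 0.431 + 6.17934%
R_f = (8.42% − 6.17934%) / 0.431 = 5.20%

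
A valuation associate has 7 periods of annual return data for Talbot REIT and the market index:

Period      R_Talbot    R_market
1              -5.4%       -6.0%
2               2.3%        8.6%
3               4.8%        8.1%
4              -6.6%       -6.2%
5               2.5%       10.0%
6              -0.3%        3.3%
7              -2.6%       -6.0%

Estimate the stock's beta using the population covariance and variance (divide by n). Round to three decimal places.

Mean R_i = (-5.4 + 2.3 + 4.8 − 6.6 + 2.5 − 0.3 − 2.6) / 7 = -0.7571%
Mean R_m = (-6.0 + 8.6 + 8.1 − 6.2 + 10.0 + 3.3 − 6.0) / 7 = 1.6857%
Σ(R_i − R̄_i)(R_m − R̄_m) = 180.5243  ⇒  Cov = 180.5243 / 7 = 25.7892
Σ(R_m − R̄_m)² = 341.0086  ⇒  Var(R_m) = 341.0086 / 7 = 48.7155
β = Cov / Var(R_m) = 25.7892 / 48.7155 = 0.5294

0.529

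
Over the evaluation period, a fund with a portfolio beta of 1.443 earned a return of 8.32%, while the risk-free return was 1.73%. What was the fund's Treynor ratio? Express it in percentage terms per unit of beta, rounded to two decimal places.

4.57%

Treynor = (R_P − R_f) / β_P = (8.32% − 1.73%) / 1.4430 = 6.59% / 1.4430 = 4.57%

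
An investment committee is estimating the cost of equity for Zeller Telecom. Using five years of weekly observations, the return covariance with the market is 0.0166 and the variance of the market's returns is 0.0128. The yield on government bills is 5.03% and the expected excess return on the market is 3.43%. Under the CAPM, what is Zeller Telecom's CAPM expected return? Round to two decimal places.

β = Cov(R_i, R_m) / Var(R_m) = 0.0166 / 0.0128 = 1.2969
E(R) = R_f + β × MRP = 5.03% + 1.2969 × 3.43% = 9.48%

9.48%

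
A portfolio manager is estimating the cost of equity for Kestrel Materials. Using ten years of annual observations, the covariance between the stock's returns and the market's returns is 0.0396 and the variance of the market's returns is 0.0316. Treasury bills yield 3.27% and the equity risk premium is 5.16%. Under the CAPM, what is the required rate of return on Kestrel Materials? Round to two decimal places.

9.74%

β = Cov(R_i, R_m) / Var(R_m) = 0.0396 / 0.0316 = 1.2532
E(R) = R_f + β × MRP = 3.27% + 1.2532 × 5.16% = 9.74%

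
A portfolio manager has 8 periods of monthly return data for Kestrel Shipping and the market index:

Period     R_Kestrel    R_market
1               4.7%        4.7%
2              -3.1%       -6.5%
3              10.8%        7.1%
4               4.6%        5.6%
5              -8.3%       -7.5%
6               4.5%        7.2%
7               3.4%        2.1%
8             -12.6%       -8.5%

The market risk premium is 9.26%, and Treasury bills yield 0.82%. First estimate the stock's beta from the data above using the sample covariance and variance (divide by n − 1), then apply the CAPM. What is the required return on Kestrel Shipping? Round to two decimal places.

10.72%

Mean R_i = (4.7 − 3.1 + 10.8 + 4.6 − 8.3 + 4.5 + 3.4 − 12.6) / 8 = 0.5000%
Mean R_m = (4.7 − 6.5 + 7.1 + 5.6 − 7.5 + 7.2 + 2.1 − 8.5) / 8 = 0.5250%
Σ(R_i − R̄_i)(R_m − R̄_m) = 351.4700  ⇒  Cov = 351.4700 / 7 = 50.2100
Σ(R_m − R̄_m)² = 328.6550  ⇒  Var(R_m) = 328.6550 / 7 = 46.9507
β = Cov / Var(R_m) = 50.2100 / 46.9507 = 1.0694
E(R) = R_f + β × MRP = 0.82% + 1.0694 × 9.26% = 10.72%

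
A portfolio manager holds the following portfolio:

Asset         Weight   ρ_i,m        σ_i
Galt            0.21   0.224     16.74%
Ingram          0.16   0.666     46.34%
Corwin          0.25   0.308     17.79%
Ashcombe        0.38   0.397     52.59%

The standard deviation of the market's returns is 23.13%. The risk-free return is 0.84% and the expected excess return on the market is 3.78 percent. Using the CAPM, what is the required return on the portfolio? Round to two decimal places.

β_Galt = 0.224 × 16.74% / 23.13% = 0.1621
β_Ingram = 0.666 × 46.34% / 23.13% = 1.3343
β_Corwin = 0.308 × 17.79% / 23.13% = 0.2369
β_Ashcombe = 0.397 × 52.59% / 23.13% = 0.9026
β_P = Σ w_i β_i = 0.21×0.1621 + 0.16×1.3343 + 0.25×0.2369 + 0.38×0.9026 = 0.6497
E(R_P) = R_f + β_P × MRP = 0.84% + 0.6497 × 3.78% = 3.30%

3.30%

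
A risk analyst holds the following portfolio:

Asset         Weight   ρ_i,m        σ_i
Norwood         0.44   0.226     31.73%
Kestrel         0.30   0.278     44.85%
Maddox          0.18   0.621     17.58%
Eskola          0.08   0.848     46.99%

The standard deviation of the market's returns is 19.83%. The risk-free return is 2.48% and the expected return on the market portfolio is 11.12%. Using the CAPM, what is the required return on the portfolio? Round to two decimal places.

7.73%

β_Norwood = 0.226 × 31.73% / 19.83% = 0.3616
β_Kestrel = 0.278 × 44.85% / 19.83% = 0.6288
β_Maddox = 0.621 × 17.58% / 19.83% = 0.5505
β_Eskola = 0.848 × 46.99% / 19.83% = 2.0095
β_P = Σ w_i β_i = 0.44×0.3616 + 0.30×0.6288 + 0.18×0.5505 + 0.08×2.0095 = 0.6076
MRP = 11.12% − 2.48% = 8.64%
E(R_P) = R_f + β_P × MRP = 2.48% + 0.6076 × 8.64% = 7.73%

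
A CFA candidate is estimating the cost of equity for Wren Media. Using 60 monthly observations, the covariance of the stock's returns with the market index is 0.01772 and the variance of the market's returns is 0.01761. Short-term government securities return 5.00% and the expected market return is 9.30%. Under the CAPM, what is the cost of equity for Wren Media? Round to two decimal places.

β = Cov(R_i, R_m) / Var(R_m) = 0.01772 / 0.01761 = 1.0062
MRP = 9.30% − 5.00% = 4.30%
E(R) = R_f + β × MRP = 5.00% + 1.0062 × 4.30% = 9.33%

9.33%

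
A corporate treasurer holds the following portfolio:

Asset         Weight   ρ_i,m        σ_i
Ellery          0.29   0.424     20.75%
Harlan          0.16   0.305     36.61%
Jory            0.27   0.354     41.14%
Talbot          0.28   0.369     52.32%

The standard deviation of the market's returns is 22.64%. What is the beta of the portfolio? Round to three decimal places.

β_Ellery = 0.424 × 20.75% / 22.64% = 0.3886
β_Harlan = 0.305 × 36.61% / 22.64% = 0.4932
β_Jory = 0.354 × 41.14% / 22.64% = 0.6433
β_Talbot = 0.369 × 52.32% / 22.64% = 0.8527
β_P = Σ w_i β_i = 0.29×0.3886 + 0.16×0.4932 + 0.27×0.6433 + 0.28×0.8527 = 0.6041

0.604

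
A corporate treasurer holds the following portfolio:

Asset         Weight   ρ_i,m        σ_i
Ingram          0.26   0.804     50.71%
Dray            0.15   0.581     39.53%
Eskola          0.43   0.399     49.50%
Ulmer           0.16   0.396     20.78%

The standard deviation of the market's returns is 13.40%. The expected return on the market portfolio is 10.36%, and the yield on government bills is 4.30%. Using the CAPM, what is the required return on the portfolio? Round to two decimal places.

β_Ingram = 0.804 × 50.71% / 13.40% = 3.0426
β_Dray = 0.581 × 39.53% / 13.40% = 1.7140
β_Eskola = 0.399 × 49.50% / 13.40% = 1.4739
β_Ulmer = 0.396 × 20.78% / 13.40% = 0.6141
β_P = Σ w_i β_i = 0.26×3.0426 + 0.15×1.7140 + 0.43×1.4739 + 0.16×0.6141 = 1.7802
MRP = 10.36% − 4.30% = 6.06%
E(R_P) = R_f + β_P × MRP = 4.30% + 1.7802 × 6.06% = 15.09%

15.09%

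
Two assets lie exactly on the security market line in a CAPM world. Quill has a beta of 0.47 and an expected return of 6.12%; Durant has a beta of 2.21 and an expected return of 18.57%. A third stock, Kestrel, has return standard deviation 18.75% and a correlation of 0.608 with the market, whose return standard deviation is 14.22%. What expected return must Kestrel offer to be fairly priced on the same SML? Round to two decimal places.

MRP = (18.57% − 6.12%) / (2.21 − 0.47) = 7.1552%
R_f = 6.12% − 0.47 × 7.1552% = 2.7571%
β_Kestrel = ρ·σ_i/σ_m = 0.608 × 18.75 / 14.22 = 0.8017
E(R_Kestrel) = R_f + β × MRP = 2.7571% + 0.8017 × 7.1552% = 8.49%

8.49%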